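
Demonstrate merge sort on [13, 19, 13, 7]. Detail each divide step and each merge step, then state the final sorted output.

Merge sort trace:

Split: [13, 19, 13, 7] -> [13, 19] and [13, 7]
  Split: [13, 19] -> [13] and [19]
  Merge: [13] + [19] -> [13, 19]
  Split: [13, 7] -> [13] and [7]
  Merge: [13] + [7] -> [7, 13]
Merge: [13, 19] + [7, 13] -> [7, 13, 13, 19]

Final sorted array: [7, 13, 13, 19]

The merge sort proceeds by recursively splitting the array and merging sorted halves.
After all merges, the sorted array is [7, 13, 13, 19].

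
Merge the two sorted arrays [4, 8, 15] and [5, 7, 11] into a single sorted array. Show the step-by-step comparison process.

Merging process:

Compare 4 vs 5: take 4 from left. Merged: [4]
Compare 8 vs 5: take 5 from right. Merged: [4, 5]
Compare 8 vs 7: take 7 from right. Merged: [4, 5, 7]
Compare 8 vs 11: take 8 from left. Merged: [4, 5, 7, 8]
Compare 15 vs 11: take 11 from right. Merged: [4, 5, 7, 8, 11]
Append remaining from left: [15]. Merged: [4, 5, 7, 8, 11, 15]

Final merged array: [4, 5, 7, 8, 11, 15]
Total comparisons: 5

The merged array is [4, 5, 7, 8, 11, 15], requiring 5 comparisons. The merge step runs in O(n) time where n is the total number of elements.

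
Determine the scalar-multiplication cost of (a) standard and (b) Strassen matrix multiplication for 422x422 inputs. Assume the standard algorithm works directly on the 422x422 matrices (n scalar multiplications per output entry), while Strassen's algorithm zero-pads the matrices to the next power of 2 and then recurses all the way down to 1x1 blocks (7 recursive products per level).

Matrix multiplication for 422x422 matrices:

Strassen's algorithm requires power-of-2 dimensions. Pad 422x422 to 512x512 (next power of 2).

Standard algorithm: 422^3 = 75151448 multiplications
Strassen's algorithm: 7^(log2(512)) = 7^9 = 40353607 multiplications
Savings: 75151448 - 40353607 = 34797841 multiplications

Standard: 75151448 multiplications (422^3). Strassen: 40353607 multiplications (7^9, after padding to 512x512). Strassen reduces 8 recursive multiplications to 7 at each level.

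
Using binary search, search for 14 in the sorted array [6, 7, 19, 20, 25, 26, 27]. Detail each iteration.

Binary search for 14 in [6, 7, 19, 20, 25, 26, 27]:

lo=0, hi=6, mid=3, arr[mid]=20 -> 20 > 14, search left half
lo=0, hi=2, mid=1, arr[mid]=7 -> 7 < 14, search right half
lo=2, hi=2, mid=2, arr[mid]=19 -> 19 > 14, search left half
lo=2 > hi=1, target 14 not found

Binary search determines that 14 is not in the array after 3 comparisons. The search space was exhausted without finding the target.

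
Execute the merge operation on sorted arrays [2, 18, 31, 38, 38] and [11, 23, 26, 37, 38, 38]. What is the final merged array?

Merging process:

Compare 2 vs 11: take 2 from left. Merged: [2]
Compare 18 vs 11: take 11 from right. Merged: [2, 11]
Compare 18 vs 23: take 18 from left. Merged: [2, 11, 18]
Compare 31 vs 23: take 23 from right. Merged: [2, 11, 18, 23]
Compare 31 vs 26: take 26 from right. Merged: [2, 11, 18, 23, 26]
Compare 31 vs 37: take 31 from left. Merged: [2, 11, 18, 23, 26, 31]
Compare 38 vs 37: take 37 from right. Merged: [2, 11, 18, 23, 26, 31, 37]
Compare 38 vs 38: take 38 from left. Merged: [2, 11, 18, 23, 26, 31, 37, 38]
Compare 38 vs 38: take 38 from left. Merged: [2, 11, 18, 23, 26, 31, 37, 38, 38]
Append remaining from right: [38, 38]. Merged: [2, 11, 18, 23, 26, 31, 37, 38, 38, 38, 38]

Final merged array: [2, 11, 18, 23, 26, 31, 37, 38, 38, 38, 38]
Total comparisons: 9

The merged array is [2, 11, 18, 23, 26, 31, 37, 38, 38, 38, 38], requiring 9 comparisons. The merge step runs in O(n) time where n is the total number of elements.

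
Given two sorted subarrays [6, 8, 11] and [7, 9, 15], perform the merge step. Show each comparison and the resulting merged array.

Merging process:

Compare 6 vs 7: take 6 from left. Merged: [6]
Compare 8 vs 7: take 7 from right. Merged: [6, 7]
Compare 8 vs 9: take 8 from left. Merged: [6, 7, 8]
Compare 11 vs 9: take 9 from right. Merged: [6, 7, 8, 9]
Compare 11 vs 15: take 11 from left. Merged: [6, 7, 8, 9, 11]
Append remaining from right: [15]. Merged: [6, 7, 8, 9, 11, 15]

Final merged array: [6, 7, 8, 9, 11, 15]
Total comparisons: 5

The merged array is [6, 7, 8, 9, 11, 15], requiring 5 comparisons. The merge step runs in O(n) time where n is the total number of elements.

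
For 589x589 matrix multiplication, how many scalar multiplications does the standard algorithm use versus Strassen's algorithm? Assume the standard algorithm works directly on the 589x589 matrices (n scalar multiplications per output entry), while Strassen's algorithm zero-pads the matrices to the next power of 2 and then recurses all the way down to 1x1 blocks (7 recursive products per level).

Matrix multiplication for 589x589 matrices:

Strassen's algorithm requires power-of-2 dimensions. Pad 589x589 to 1024x1024 (next power of 2).

Standard algorithm: 589^3 = 204336469 multiplications
Strassen's algorithm: 7^(log2(1024)) = 7^10 = 282475249 multiplications
Difference: 204336469 - 282475249 = -78138780 (Strassen uses MORE here due to padding overhead — for small or just-over-power-of-2 n, padding can outweigh the per-level savings)

Standard: 204336469 multiplications (589^3). Strassen: 282475249 multiplications (7^10, after padding to 1024x1024). Strassen reduces 8 recursive multiplications to 7 at each level.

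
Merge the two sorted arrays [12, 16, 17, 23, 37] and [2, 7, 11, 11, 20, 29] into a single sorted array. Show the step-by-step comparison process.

Merging process:

Compare 12 vs 2: take 2 from right. Merged: [2]
Compare 12 vs 7: take 7 from right. Merged: [2, 7]
Compare 12 vs 11: take 11 from right. Merged: [2, 7, 11]
Compare 12 vs 11: take 11 from right. Merged: [2, 7, 11, 11]
Compare 12 vs 20: take 12 from left. Merged: [2, 7, 11, 11, 12]
Compare 16 vs 20: take 16 from left. Merged: [2, 7, 11, 11, 12, 16]
Compare 17 vs 20: take 17 from left. Merged: [2, 7, 11, 11, 12, 16, 17]
Compare 23 vs 20: take 20 from right. Merged: [2, 7, 11, 11, 12, 16, 17, 20]
Compare 23 vs 29: take 23 from left. Merged: [2, 7, 11, 11, 12, 16, 17, 20, 23]
Compare 37 vs 29: take 29 from right. Merged: [2, 7, 11, 11, 12, 16, 17, 20, 23, 29]
Append remaining from left: [37]. Merged: [2, 7, 11, 11, 12, 16, 17, 20, 23, 29, 37]

Final merged array: [2, 7, 11, 11, 12, 16, 17, 20, 23, 29, 37]
Total comparisons: 10

The merged array is [2, 7, 11, 11, 12, 16, 17, 20, 23, 29, 37], requiring 10 comparisons. The merge step runs in O(n) time where n is the total number of elements.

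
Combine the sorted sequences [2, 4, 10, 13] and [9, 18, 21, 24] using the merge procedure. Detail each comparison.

Merging process:

Compare 2 vs 9: take 2 from left. Merged: [2]
Compare 4 vs 9: take 4 from left. Merged: [2, 4]
Compare 10 vs 9: take 9 from right. Merged: [2, 4, 9]
Compare 10 vs 18: take 10 from left. Merged: [2, 4, 9, 10]
Compare 13 vs 18: take 13 from left. Merged: [2, 4, 9, 10, 13]
Append remaining from right: [18, 21, 24]. Merged: [2, 4, 9, 10, 13, 18, 21, 24]

Final merged array: [2, 4, 9, 10, 13, 18, 21, 24]
Total comparisons: 5

The merged array is [2, 4, 9, 10, 13, 18, 21, 24], requiring 5 comparisons. The merge step runs in O(n) time where n is the total number of elements.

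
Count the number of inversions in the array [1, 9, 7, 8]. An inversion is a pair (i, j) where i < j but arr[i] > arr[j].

Finding inversions in [1, 9, 7, 8]:

(1, 2): arr[1]=9 > arr[2]=7
(1, 3): arr[1]=9 > arr[3]=8

Total inversions: 2

The array has 2 inversion(s): (1,2), (1,3). Each pair (i,j) satisfies i < j and arr[i] > arr[j].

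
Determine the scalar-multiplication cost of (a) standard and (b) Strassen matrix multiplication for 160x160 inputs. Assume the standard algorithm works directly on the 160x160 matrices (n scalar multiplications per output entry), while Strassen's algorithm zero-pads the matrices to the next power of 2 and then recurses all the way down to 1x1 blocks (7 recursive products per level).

Matrix multiplication for 160x160 matrices:

Strassen's algorithm requires power-of-2 dimensions. Pad 160x160 to 256x256 (next power of 2).

Standard algorithm: 160^3 = 4096000 multiplications
Strassen's algorithm: 7^(log2(256)) = 7^8 = 5764801 multiplications
Difference: 4096000 - 5764801 = -1668801 (Strassen uses MORE here due to padding overhead — for small or just-over-power-of-2 n, padding can outweigh the per-level savings)

Standard: 4096000 multiplications (160^3). Strassen: 5764801 multiplications (7^8, after padding to 256x256). Strassen reduces 8 recursive multiplications to 7 at each level.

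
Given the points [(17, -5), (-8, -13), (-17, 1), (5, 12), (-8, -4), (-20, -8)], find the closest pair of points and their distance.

Computing all pairwise distances among 6 points:

d((17, -5), (-8, -13)) = 26.2488
d((17, -5), (-17, 1)) = 34.5254
d((17, -5), (5, 12)) = 20.8087
d((17, -5), (-8, -4)) = 25.02
d((17, -5), (-20, -8)) = 37.1214
d((-8, -13), (-17, 1)) = 16.6433
d((-8, -13), (5, 12)) = 28.178
d((-8, -13), (-8, -4)) = 9.0 <-- minimum
d((-8, -13), (-20, -8)) = 13.0
d((-17, 1), (5, 12)) = 24.5967
d((-17, 1), (-8, -4)) = 10.2956
d((-17, 1), (-20, -8)) = 9.4868
d((5, 12), (-8, -4)) = 20.6155
d((5, 12), (-20, -8)) = 32.0156
d((-8, -4), (-20, -8)) = 12.6491

Closest pair: (-8, -13) and (-8, -4) with distance 9.0

The closest pair is (-8, -13) and (-8, -4) with Euclidean distance 9.0. For 6 points, brute-force pairwise comparison is shown above. For large n, the divide-and-conquer algorithm (sort by x, recurse on halves, check the dividing strip) achieves O(n log n).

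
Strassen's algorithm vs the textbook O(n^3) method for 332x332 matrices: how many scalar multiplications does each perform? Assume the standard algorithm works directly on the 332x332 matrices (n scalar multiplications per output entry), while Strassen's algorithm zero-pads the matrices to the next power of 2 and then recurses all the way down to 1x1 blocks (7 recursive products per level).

Matrix multiplication for 332x332 matrices:

Strassen's algorithm requires power-of-2 dimensions. Pad 332x332 to 512x512 (next power of 2).

Standard algorithm: 332^3 = 36594368 multiplications
Strassen's algorithm: 7^(log2(512)) = 7^9 = 40353607 multiplications
Difference: 36594368 - 40353607 = -3759239 (Strassen uses MORE here due to padding overhead — for small or just-over-power-of-2 n, padding can outweigh the per-level savings)

Standard: 36594368 multiplications (332^3). Strassen: 40353607 multiplications (7^9, after padding to 512x512). Strassen reduces 8 recursive multiplications to 7 at each level.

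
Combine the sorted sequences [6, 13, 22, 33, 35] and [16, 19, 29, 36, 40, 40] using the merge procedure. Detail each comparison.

Merging process:

Compare 6 vs 16: take 6 from left. Merged: [6]
Compare 13 vs 16: take 13 from left. Merged: [6, 13]
Compare 22 vs 16: take 16 from right. Merged: [6, 13, 16]
Compare 22 vs 19: take 19 from right. Merged: [6, 13, 16, 19]
Compare 22 vs 29: take 22 from left. Merged: [6, 13, 16, 19, 22]
Compare 33 vs 29: take 29 from right. Merged: [6, 13, 16, 19, 22, 29]
Compare 33 vs 36: take 33 from left. Merged: [6, 13, 16, 19, 22, 29, 33]
Compare 35 vs 36: take 35 from left. Merged: [6, 13, 16, 19, 22, 29, 33, 35]
Append remaining from right: [36, 40, 40]. Merged: [6, 13, 16, 19, 22, 29, 33, 35, 36, 40, 40]

Final merged array: [6, 13, 16, 19, 22, 29, 33, 35, 36, 40, 40]
Total comparisons: 8

The merged array is [6, 13, 16, 19, 22, 29, 33, 35, 36, 40, 40], requiring 8 comparisons. The merge step runs in O(n) time where n is the total number of elements.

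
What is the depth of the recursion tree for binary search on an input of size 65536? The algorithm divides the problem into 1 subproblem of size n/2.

For divide and conquer with division factor 2:

Problem sizes at each level:
Level 0: 65536
Level 1: 32768
Level 2: 16384
Level 3: 8192
Level 4: 4096
Level 5: 2048
Level 6: 1024
Level 7: 512
Level 8: 256
Level 9: 128
Level 10: 64
Level 11: 32
Level 12: 16
Level 13: 8
Level 14: 4
Level 15: 2
Level 16: 1

The root is level 0 and the size-1 base case is level 16 (the tree spans levels 0 through 16, i.e. 17 levels counting the root), so the depth is the number of divisions: log_2(65536) = 16

The recursion tree depth is log_2(65536) = 16. At each level, the problem size is divided by 2, so it takes 16 divisions to reduce to a base case of size 1. The algorithm makes 1 recursive call at each level.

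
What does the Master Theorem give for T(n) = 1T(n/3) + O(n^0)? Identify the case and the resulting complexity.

Master Theorem for T(n) = 1T(n/3) + O(n^0):

a = 1, b = 3, c = 0
log_b(a) = log_3(1) = 0.0000

Case 2: c = 0 = log_3(1) = 0.0000
T(n) = O(n^0 log n) = O(log n)

For T(n) = 1T(n/3) + O(n^0): log_3(1) = 0.0000. This is Case 2 of the Master Theorem (c = log_b(a), equal work at all levels), giving O(log n).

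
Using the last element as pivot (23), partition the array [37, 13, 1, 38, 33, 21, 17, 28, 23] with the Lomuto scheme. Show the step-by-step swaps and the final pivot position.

Lomuto partition with pivot = 23:

Initial array: [37, 13, 1, 38, 33, 21, 17, 28, 23]

arr[0]=37 > 23: no swap
arr[1]=13 <= 23: swap with position 0, array becomes [13, 37, 1, 38, 33, 21, 17, 28, 23]
arr[2]=1 <= 23: swap with position 1, array becomes [13, 1, 37, 38, 33, 21, 17, 28, 23]
arr[3]=38 > 23: no swap
arr[4]=33 > 23: no swap
arr[5]=21 <= 23: swap with position 2, array becomes [13, 1, 21, 38, 33, 37, 17, 28, 23]
arr[6]=17 <= 23: swap with position 3, array becomes [13, 1, 21, 17, 33, 37, 38, 28, 23]
arr[7]=28 > 23: no swap

Place pivot at position 4: [13, 1, 21, 17, 23, 37, 38, 28, 33]
Pivot position: 4

After partitioning with pivot 23, the array becomes [13, 1, 21, 17, 23, 37, 38, 28, 33]. The pivot is placed at index 4. All elements to the left of the pivot are <= 23, and all elements to the right are > 23.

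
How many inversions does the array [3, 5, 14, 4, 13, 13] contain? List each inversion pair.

Finding inversions in [3, 5, 14, 4, 13, 13]:

(1, 3): arr[1]=5 > arr[3]=4
(2, 3): arr[2]=14 > arr[3]=4
(2, 4): arr[2]=14 > arr[4]=13
(2, 5): arr[2]=14 > arr[5]=13

Total inversions: 4

The array has 4 inversion(s): (1,3), (2,3), (2,4), (2,5). Each pair (i,j) satisfies i < j and arr[i] > arr[j].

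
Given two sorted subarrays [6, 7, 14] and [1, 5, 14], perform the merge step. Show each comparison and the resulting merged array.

Merging process:

Compare 6 vs 1: take 1 from right. Merged: [1]
Compare 6 vs 5: take 5 from right. Merged: [1, 5]
Compare 6 vs 14: take 6 from left. Merged: [1, 5, 6]
Compare 7 vs 14: take 7 from left. Merged: [1, 5, 6, 7]
Compare 14 vs 14: take 14 from left. Merged: [1, 5, 6, 7, 14]
Append remaining from right: [14]. Merged: [1, 5, 6, 7, 14, 14]

Final merged array: [1, 5, 6, 7, 14, 14]
Total comparisons: 5

The merged array is [1, 5, 6, 7, 14, 14], requiring 5 comparisons. The merge step runs in O(n) time where n is the total number of elements.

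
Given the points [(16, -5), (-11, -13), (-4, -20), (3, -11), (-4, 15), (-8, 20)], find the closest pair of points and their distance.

Computing all pairwise distances among 6 points:

d((16, -5), (-11, -13)) = 28.1603
d((16, -5), (-4, -20)) = 25.0
d((16, -5), (3, -11)) = 14.3178
d((16, -5), (-4, 15)) = 28.2843
d((16, -5), (-8, 20)) = 34.6554
d((-11, -13), (-4, -20)) = 9.8995
d((-11, -13), (3, -11)) = 14.1421
d((-11, -13), (-4, 15)) = 28.8617
d((-11, -13), (-8, 20)) = 33.1361
d((-4, -20), (3, -11)) = 11.4018
d((-4, -20), (-4, 15)) = 35.0
d((-4, -20), (-8, 20)) = 40.1995
d((3, -11), (-4, 15)) = 26.9258
d((3, -11), (-8, 20)) = 32.8938
d((-4, 15), (-8, 20)) = 6.4031 <-- minimum

Closest pair: (-4, 15) and (-8, 20) with distance 6.4031

The closest pair is (-4, 15) and (-8, 20) with Euclidean distance 6.4031. For 6 points, brute-force pairwise comparison is shown above. For large n, the divide-and-conquer algorithm (sort by x, recurse on halves, check the dividing strip) achieves O(n log n).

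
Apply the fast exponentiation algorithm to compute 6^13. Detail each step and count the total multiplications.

Computing 6^13 by squaring (build up from 6^1; each line after the first costs one multiplication):

6^1 = 6
6^2 = (6^1)^2 = 6^2 = 36
6^3 = 6 * 6^2 = 6 * 36 = 216
6^6 = (6^3)^2 = 216^2 = 46656
6^12 = (6^6)^2 = 46656^2 = 2176782336
6^13 = 6 * 6^12 = 6 * 2176782336 = 13060694016

Result: 13060694016
Multiplications needed: 5 (5 lines after 6^1)

6^13 = 13060694016. Using exponentiation by squaring, this requires 5 multiplications. The key idea: if the exponent is even, square the half-power; if odd, multiply by the base once.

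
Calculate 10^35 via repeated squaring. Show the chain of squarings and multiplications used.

Computing 10^35 by squaring (build up from 10^1; each line after the first costs one multiplication):

10^1 = 10
10^2 = (10^1)^2 = 10^2 = 100
10^4 = (10^2)^2 = 100^2 = 10000
10^8 = (10^4)^2 = 10000^2 = 100000000
10^16 = (10^8)^2 = 100000000^2 = 10000000000000000
10^17 = 10 * 10^16 = 10 * 10000000000000000 = 100000000000000000
10^34 = (10^17)^2 = 100000000000000000^2 = 10000000000000000000000000000000000
10^35 = 10 * 10^34 = 10 * 10000000000000000000000000000000000 = 100000000000000000000000000000000000

Result: 100000000000000000000000000000000000
Multiplications needed: 7 (7 lines after 10^1)

10^35 = 100000000000000000000000000000000000. Using exponentiation by squaring, this requires 7 multiplications. The key idea: if the exponent is even, square the half-power; if odd, multiply by the base once.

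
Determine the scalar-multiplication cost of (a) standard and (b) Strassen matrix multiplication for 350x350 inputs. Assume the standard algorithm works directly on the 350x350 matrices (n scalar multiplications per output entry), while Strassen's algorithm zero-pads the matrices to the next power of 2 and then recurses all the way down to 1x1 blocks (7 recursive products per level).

Matrix multiplication for 350x350 matrices:

Strassen's algorithm requires power-of-2 dimensions. Pad 350x350 to 512x512 (next power of 2).

Standard algorithm: 350^3 = 42875000 multiplications
Strassen's algorithm: 7^(log2(512)) = 7^9 = 40353607 multiplications
Savings: 42875000 - 40353607 = 2521393 multiplications

Standard: 42875000 multiplications (350^3). Strassen: 40353607 multiplications (7^9, after padding to 512x512). Strassen reduces 8 recursive multiplications to 7 at each level.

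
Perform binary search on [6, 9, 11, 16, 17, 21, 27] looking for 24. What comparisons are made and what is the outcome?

Binary search for 24 in [6, 9, 11, 16, 17, 21, 27]:

lo=0, hi=6, mid=3, arr[mid]=16 -> 16 < 24, search right half
lo=4, hi=6, mid=5, arr[mid]=21 -> 21 < 24, search right half
lo=6, hi=6, mid=6, arr[mid]=27 -> 27 > 24, search left half
lo=6 > hi=5, target 24 not found

Binary search determines that 24 is not in the array after 3 comparisons. The search space was exhausted without finding the target.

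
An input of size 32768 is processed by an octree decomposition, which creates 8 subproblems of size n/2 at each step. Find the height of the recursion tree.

For divide and conquer with division factor 2:

Problem sizes at each level:
Level 0: 32768
Level 1: 16384
Level 2: 8192
Level 3: 4096
Level 4: 2048
Level 5: 1024
Level 6: 512
Level 7: 256
Level 8: 128
Level 9: 64
Level 10: 32
Level 11: 16
Level 12: 8
Level 13: 4
Level 14: 2
Level 15: 1

The root is level 0 and the size-1 base case is level 15 (the tree spans levels 0 through 15, i.e. 16 levels counting the root), so the depth is the number of divisions: log_2(32768) = 15

The recursion tree depth is log_2(32768) = 15. At each level, the problem size is divided by 2, so it takes 15 divisions to reduce to a base case of size 1. The algorithm makes 8 recursive calls at each level.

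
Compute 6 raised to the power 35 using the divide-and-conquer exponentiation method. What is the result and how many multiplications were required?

Computing 6^35 by squaring (build up from 6^1; each line after the first costs one multiplication):

6^1 = 6
6^2 = (6^1)^2 = 6^2 = 36
6^4 = (6^2)^2 = 36^2 = 1296
6^8 = (6^4)^2 = 1296^2 = 1679616
6^16 = (6^8)^2 = 1679616^2 = 2821109907456
6^17 = 6 * 6^16 = 6 * 2821109907456 = 16926659444736
6^34 = (6^17)^2 = 16926659444736^2 = 286511799958070431838109696
6^35 = 6 * 6^34 = 6 * 286511799958070431838109696 = 1719070799748422591028658176

Result: 1719070799748422591028658176
Multiplications needed: 7 (7 lines after 6^1)

6^35 = 1719070799748422591028658176. Using exponentiation by squaring, this requires 7 multiplications. The key idea: if the exponent is even, square the half-power; if odd, multiply by the base once.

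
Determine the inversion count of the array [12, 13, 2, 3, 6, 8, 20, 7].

Finding inversions in [12, 13, 2, 3, 6, 8, 20, 7]:

(0, 2): arr[0]=12 > arr[2]=2
(0, 3): arr[0]=12 > arr[3]=3
(0, 4): arr[0]=12 > arr[4]=6
(0, 5): arr[0]=12 > arr[5]=8
(0, 7): arr[0]=12 > arr[7]=7
(1, 2): arr[1]=13 > arr[2]=2
(1, 3): arr[1]=13 > arr[3]=3
(1, 4): arr[1]=13 > arr[4]=6
(1, 5): arr[1]=13 > arr[5]=8
(1, 7): arr[1]=13 > arr[7]=7
(5, 7): arr[5]=8 > arr[7]=7
(6, 7): arr[6]=20 > arr[7]=7

Total inversions: 12

The array has 12 inversion(s): (0,2), (0,3), (0,4), (0,5), (0,7), (1,2), (1,3), (1,4), (1,5), (1,7), (5,7), (6,7). Each pair (i,j) satisfies i < j and arr[i] > arr[j].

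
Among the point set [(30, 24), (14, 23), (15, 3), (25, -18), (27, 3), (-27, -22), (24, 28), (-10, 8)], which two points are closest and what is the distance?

Computing all pairwise distances among 8 points:

d((30, 24), (14, 23)) = 16.0312
d((30, 24), (15, 3)) = 25.807
d((30, 24), (25, -18)) = 42.2966
d((30, 24), (27, 3)) = 21.2132
d((30, 24), (-27, -22)) = 73.2462
d((30, 24), (24, 28)) = 7.2111 <-- minimum
d((30, 24), (-10, 8)) = 43.0813
d((14, 23), (15, 3)) = 20.025
d((14, 23), (25, -18)) = 42.45
d((14, 23), (27, 3)) = 23.8537
d((14, 23), (-27, -22)) = 60.8769
d((14, 23), (24, 28)) = 11.1803
d((14, 23), (-10, 8)) = 28.3019
d((15, 3), (25, -18)) = 23.2594
d((15, 3), (27, 3)) = 12.0
d((15, 3), (-27, -22)) = 48.8774
d((15, 3), (24, 28)) = 26.5707
d((15, 3), (-10, 8)) = 25.4951
d((25, -18), (27, 3)) = 21.095
d((25, -18), (-27, -22)) = 52.1536
d((25, -18), (24, 28)) = 46.0109
d((25, -18), (-10, 8)) = 43.6005
d((27, 3), (-27, -22)) = 59.5063
d((27, 3), (24, 28)) = 25.1794
d((27, 3), (-10, 8)) = 37.3363
d((-27, -22), (24, 28)) = 71.4213
d((-27, -22), (-10, 8)) = 34.4819
d((24, 28), (-10, 8)) = 39.4462

Closest pair: (30, 24) and (24, 28) with distance 7.2111

The closest pair is (30, 24) and (24, 28) with Euclidean distance 7.2111. For 8 points, brute-force pairwise comparison is shown above. For large n, the divide-and-conquer algorithm (sort by x, recurse on halves, check the dividing strip) achieves O(n log n).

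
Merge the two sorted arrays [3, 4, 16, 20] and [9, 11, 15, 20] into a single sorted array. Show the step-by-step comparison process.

Merging process:

Compare 3 vs 9: take 3 from left. Merged: [3]
Compare 4 vs 9: take 4 from left. Merged: [3, 4]
Compare 16 vs 9: take 9 from right. Merged: [3, 4, 9]
Compare 16 vs 11: take 11 from right. Merged: [3, 4, 9, 11]
Compare 16 vs 15: take 15 from right. Merged: [3, 4, 9, 11, 15]
Compare 16 vs 20: take 16 from left. Merged: [3, 4, 9, 11, 15, 16]
Compare 20 vs 20: take 20 from left. Merged: [3, 4, 9, 11, 15, 16, 20]
Append remaining from right: [20]. Merged: [3, 4, 9, 11, 15, 16, 20, 20]

Final merged array: [3, 4, 9, 11, 15, 16, 20, 20]
Total comparisons: 7

The merged array is [3, 4, 9, 11, 15, 16, 20, 20], requiring 7 comparisons. The merge step runs in O(n) time where n is the total number of elements.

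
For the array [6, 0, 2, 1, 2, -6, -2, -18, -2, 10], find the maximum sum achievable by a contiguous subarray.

Using Kadane's algorithm on [6, 0, 2, 1, 2, -6, -2, -18, -2, 10]:

Scanning through the array:
Position 1 (value 0): max_ending_here = 6, max_so_far = 6
Position 2 (value 2): max_ending_here = 8, max_so_far = 8
Position 3 (value 1): max_ending_here = 9, max_so_far = 9
Position 4 (value 2): max_ending_here = 11, max_so_far = 11
Position 5 (value -6): max_ending_here = 5, max_so_far = 11
Position 6 (value -2): max_ending_here = 3, max_so_far = 11
Position 7 (value -18): max_ending_here = -15, max_so_far = 11
Position 8 (value -2): max_ending_here = -2, max_so_far = 11
Position 9 (value 10): max_ending_here = 10, max_so_far = 11

Maximum subarray: [6, 0, 2, 1, 2]
Maximum sum: 11

The maximum subarray is [6, 0, 2, 1, 2] with sum 11. This subarray runs from index 0 to index 4.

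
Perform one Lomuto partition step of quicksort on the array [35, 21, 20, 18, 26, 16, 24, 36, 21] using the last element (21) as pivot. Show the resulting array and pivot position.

Lomuto partition with pivot = 21:

Initial array: [35, 21, 20, 18, 26, 16, 24, 36, 21]

arr[0]=35 > 21: no swap
arr[1]=21 <= 21: swap with position 0, array becomes [21, 35, 20, 18, 26, 16, 24, 36, 21]
arr[2]=20 <= 21: swap with position 1, array becomes [21, 20, 35, 18, 26, 16, 24, 36, 21]
arr[3]=18 <= 21: swap with position 2, array becomes [21, 20, 18, 35, 26, 16, 24, 36, 21]
arr[4]=26 > 21: no swap
arr[5]=16 <= 21: swap with position 3, array becomes [21, 20, 18, 16, 26, 35, 24, 36, 21]
arr[6]=24 > 21: no swap
arr[7]=36 > 21: no swap

Place pivot at position 4: [21, 20, 18, 16, 21, 35, 24, 36, 26]
Pivot position: 4

After partitioning with pivot 21, the array becomes [21, 20, 18, 16, 21, 35, 24, 36, 26]. The pivot is placed at index 4. All elements to the left of the pivot are <= 21, and all elements to the right are > 21.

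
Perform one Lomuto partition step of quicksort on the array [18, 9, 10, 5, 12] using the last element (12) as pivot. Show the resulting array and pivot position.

Lomuto partition with pivot = 12:

Initial array: [18, 9, 10, 5, 12]

arr[0]=18 > 12: no swap
arr[1]=9 <= 12: swap with position 0, array becomes [9, 18, 10, 5, 12]
arr[2]=10 <= 12: swap with position 1, array becomes [9, 10, 18, 5, 12]
arr[3]=5 <= 12: swap with position 2, array becomes [9, 10, 5, 18, 12]

Place pivot at position 3: [9, 10, 5, 12, 18]
Pivot position: 3

After partitioning with pivot 12, the array becomes [9, 10, 5, 12, 18]. The pivot is placed at index 3. All elements to the left of the pivot are <= 12, and all elements to the right are > 12.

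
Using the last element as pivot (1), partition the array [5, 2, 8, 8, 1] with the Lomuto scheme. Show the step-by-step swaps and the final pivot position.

Lomuto partition with pivot = 1:

Initial array: [5, 2, 8, 8, 1]

arr[0]=5 > 1: no swap
arr[1]=2 > 1: no swap
arr[2]=8 > 1: no swap
arr[3]=8 > 1: no swap

Place pivot at position 0: [1, 2, 8, 8, 5]
Pivot position: 0

After partitioning with pivot 1, the array becomes [1, 2, 8, 8, 5]. The pivot is placed at index 0. All elements to the left of the pivot are <= 1, and all elements to the right are > 1.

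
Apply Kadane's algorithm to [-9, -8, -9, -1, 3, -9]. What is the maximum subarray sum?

Using Kadane's algorithm on [-9, -8, -9, -1, 3, -9]:

Scanning through the array:
Position 1 (value -8): max_ending_here = -8, max_so_far = -8
Position 2 (value -9): max_ending_here = -9, max_so_far = -8
Position 3 (value -1): max_ending_here = -1, max_so_far = -1
Position 4 (value 3): max_ending_here = 3, max_so_far = 3
Position 5 (value -9): max_ending_here = -6, max_so_far = 3

Maximum subarray: [3]
Maximum sum: 3

The maximum subarray is [3] with sum 3. This subarray runs from index 4 to index 4.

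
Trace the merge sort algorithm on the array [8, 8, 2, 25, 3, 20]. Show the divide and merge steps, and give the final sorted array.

Merge sort trace:

Split: [8, 8, 2, 25, 3, 20] -> [8, 8, 2] and [25, 3, 20]
  Split: [8, 8, 2] -> [8] and [8, 2]
    Split: [8, 2] -> [8] and [2]
    Merge: [8] + [2] -> [2, 8]
  Merge: [8] + [2, 8] -> [2, 8, 8]
  Split: [25, 3, 20] -> [25] and [3, 20]
    Split: [3, 20] -> [3] and [20]
    Merge: [3] + [20] -> [3, 20]
  Merge: [25] + [3, 20] -> [3, 20, 25]
Merge: [2, 8, 8] + [3, 20, 25] -> [2, 3, 8, 8, 20, 25]

Final sorted array: [2, 3, 8, 8, 20, 25]

The merge sort proceeds by recursively splitting the array and merging sorted halves.
After all merges, the sorted array is [2, 3, 8, 8, 20, 25].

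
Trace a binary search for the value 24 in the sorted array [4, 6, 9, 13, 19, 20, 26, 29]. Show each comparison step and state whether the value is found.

Binary search for 24 in [4, 6, 9, 13, 19, 20, 26, 29]:

lo=0, hi=7, mid=3, arr[mid]=13 -> 13 < 24, search right half
lo=4, hi=7, mid=5, arr[mid]=20 -> 20 < 24, search right half
lo=6, hi=7, mid=6, arr[mid]=26 -> 26 > 24, search left half
lo=6 > hi=5, target 24 not found

Binary search determines that 24 is not in the array after 3 comparisons. The search space was exhausted without finding the target.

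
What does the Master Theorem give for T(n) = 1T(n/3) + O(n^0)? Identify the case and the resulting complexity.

Master Theorem for T(n) = 1T(n/3) + O(n^0):

a = 1, b = 3, c = 0
log_b(a) = log_3(1) = 0.0000

Case 2: c = 0 = log_3(1) = 0.0000
T(n) = O(n^0 log n) = O(log n)

For T(n) = 1T(n/3) + O(n^0): log_3(1) = 0.0000. This is Case 2 of the Master Theorem (c = log_b(a), equal work at all levels), giving O(log n).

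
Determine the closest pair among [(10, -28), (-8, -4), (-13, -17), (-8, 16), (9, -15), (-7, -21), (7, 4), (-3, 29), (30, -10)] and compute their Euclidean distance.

Computing all pairwise distances among 9 points:

d((10, -28), (-8, -4)) = 30.0
d((10, -28), (-13, -17)) = 25.4951
d((10, -28), (-8, 16)) = 47.5395
d((10, -28), (9, -15)) = 13.0384
d((10, -28), (-7, -21)) = 18.3848
d((10, -28), (7, 4)) = 32.1403
d((10, -28), (-3, 29)) = 58.4637
d((10, -28), (30, -10)) = 26.9072
d((-8, -4), (-13, -17)) = 13.9284
d((-8, -4), (-8, 16)) = 20.0
d((-8, -4), (9, -15)) = 20.2485
d((-8, -4), (-7, -21)) = 17.0294
d((-8, -4), (7, 4)) = 17.0
d((-8, -4), (-3, 29)) = 33.3766
d((-8, -4), (30, -10)) = 38.4708
d((-13, -17), (-8, 16)) = 33.3766
d((-13, -17), (9, -15)) = 22.0907
d((-13, -17), (-7, -21)) = 7.2111 <-- minimum
d((-13, -17), (7, 4)) = 29.0
d((-13, -17), (-3, 29)) = 47.0744
d((-13, -17), (30, -10)) = 43.566
d((-8, 16), (9, -15)) = 35.3553
d((-8, 16), (-7, -21)) = 37.0135
d((-8, 16), (7, 4)) = 19.2094
d((-8, 16), (-3, 29)) = 13.9284
d((-8, 16), (30, -10)) = 46.0435
d((9, -15), (-7, -21)) = 17.088
d((9, -15), (7, 4)) = 19.105
d((9, -15), (-3, 29)) = 45.607
d((9, -15), (30, -10)) = 21.587
d((-7, -21), (7, 4)) = 28.6531
d((-7, -21), (-3, 29)) = 50.1597
d((-7, -21), (30, -10)) = 38.6005
d((7, 4), (-3, 29)) = 26.9258
d((7, 4), (30, -10)) = 26.9258
d((-3, 29), (30, -10)) = 51.0882

Closest pair: (-13, -17) and (-7, -21) with distance 7.2111

The closest pair is (-13, -17) and (-7, -21) with Euclidean distance 7.2111. For 9 points, brute-force pairwise comparison is shown above. For large n, the divide-and-conquer algorithm (sort by x, recurse on halves, check the dividing strip) achieves O(n log n).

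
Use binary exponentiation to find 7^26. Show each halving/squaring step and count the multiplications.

Computing 7^26 by squaring (build up from 7^1; each line after the first costs one multiplication):

7^1 = 7
7^2 = (7^1)^2 = 7^2 = 49
7^3 = 7 * 7^2 = 7 * 49 = 343
7^6 = (7^3)^2 = 343^2 = 117649
7^12 = (7^6)^2 = 117649^2 = 13841287201
7^13 = 7 * 7^12 = 7 * 13841287201 = 96889010407
7^26 = (7^13)^2 = 96889010407^2 = 9387480337647754305649

Result: 9387480337647754305649
Multiplications needed: 6 (6 lines after 7^1)

7^26 = 9387480337647754305649. Using exponentiation by squaring, this requires 6 multiplications. The key idea: if the exponent is even, square the half-power; if odd, multiply by the base once.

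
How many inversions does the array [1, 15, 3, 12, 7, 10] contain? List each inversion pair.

Finding inversions in [1, 15, 3, 12, 7, 10]:

(1, 2): arr[1]=15 > arr[2]=3
(1, 3): arr[1]=15 > arr[3]=12
(1, 4): arr[1]=15 > arr[4]=7
(1, 5): arr[1]=15 > arr[5]=10
(3, 4): arr[3]=12 > arr[4]=7
(3, 5): arr[3]=12 > arr[5]=10

Total inversions: 6

The array has 6 inversion(s): (1,2), (1,3), (1,4), (1,5), (3,4), (3,5). Each pair (i,j) satisfies i < j and arr[i] > arr[j].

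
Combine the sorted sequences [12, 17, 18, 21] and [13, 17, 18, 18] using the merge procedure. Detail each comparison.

Merging process:

Compare 12 vs 13: take 12 from left. Merged: [12]
Compare 17 vs 13: take 13 from right. Merged: [12, 13]
Compare 17 vs 17: take 17 from left. Merged: [12, 13, 17]
Compare 18 vs 17: take 17 from right. Merged: [12, 13, 17, 17]
Compare 18 vs 18: take 18 from left. Merged: [12, 13, 17, 17, 18]
Compare 21 vs 18: take 18 from right. Merged: [12, 13, 17, 17, 18, 18]
Compare 21 vs 18: take 18 from right. Merged: [12, 13, 17, 17, 18, 18, 18]
Append remaining from left: [21]. Merged: [12, 13, 17, 17, 18, 18, 18, 21]

Final merged array: [12, 13, 17, 17, 18, 18, 18, 21]
Total comparisons: 7

The merged array is [12, 13, 17, 17, 18, 18, 18, 21], requiring 7 comparisons. The merge step runs in O(n) time where n is the total number of elements.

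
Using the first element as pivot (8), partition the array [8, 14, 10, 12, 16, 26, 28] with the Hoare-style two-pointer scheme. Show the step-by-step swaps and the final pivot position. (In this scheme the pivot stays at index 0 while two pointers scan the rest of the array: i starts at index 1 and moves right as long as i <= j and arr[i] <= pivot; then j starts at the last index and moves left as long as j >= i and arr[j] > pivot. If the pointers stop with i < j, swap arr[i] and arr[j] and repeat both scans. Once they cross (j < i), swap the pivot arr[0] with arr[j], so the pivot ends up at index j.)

Hoare-style two-pointer partition with pivot = 8:

Initial array: [8, 14, 10, 12, 16, 26, 28]

Pointers start at i = 1, j = 6.
i ends at 1, j ends at 0: the pointers have crossed (j < i), so scanning stops.

j = 0, so swapping arr[0] with arr[j] leaves the pivot at position 0: [8, 14, 10, 12, 16, 26, 28]
Pivot position: 0

After partitioning with pivot 8, the array becomes [8, 14, 10, 12, 16, 26, 28]. The pivot is placed at index 0. All elements to the left of the pivot are <= 8, and all elements to the right are > 8.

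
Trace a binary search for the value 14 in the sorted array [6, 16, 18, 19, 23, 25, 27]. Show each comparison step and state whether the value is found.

Binary search for 14 in [6, 16, 18, 19, 23, 25, 27]:

lo=0, hi=6, mid=3, arr[mid]=19 -> 19 > 14, search left half
lo=0, hi=2, mid=1, arr[mid]=16 -> 16 > 14, search left half
lo=0, hi=0, mid=0, arr[mid]=6 -> 6 < 14, search right half
lo=1 > hi=0, target 14 not found

Binary search determines that 14 is not in the array after 3 comparisons. The search space was exhausted without finding the target.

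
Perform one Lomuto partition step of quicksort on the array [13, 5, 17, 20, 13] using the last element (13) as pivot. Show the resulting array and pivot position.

Lomuto partition with pivot = 13:

Initial array: [13, 5, 17, 20, 13]

arr[0]=13 <= 13: swap with position 0, array becomes [13, 5, 17, 20, 13]
arr[1]=5 <= 13: swap with position 1, array becomes [13, 5, 17, 20, 13]
arr[2]=17 > 13: no swap
arr[3]=20 > 13: no swap

Place pivot at position 2: [13, 5, 13, 20, 17]
Pivot position: 2

After partitioning with pivot 13, the array becomes [13, 5, 13, 20, 17]. The pivot is placed at index 2. All elements to the left of the pivot are <= 13, and all elements to the right are > 13.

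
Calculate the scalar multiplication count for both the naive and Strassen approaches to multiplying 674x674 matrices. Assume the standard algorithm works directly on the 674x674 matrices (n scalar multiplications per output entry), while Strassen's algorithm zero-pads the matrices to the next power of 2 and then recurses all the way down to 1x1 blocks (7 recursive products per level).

Matrix multiplication for 674x674 matrices:

Strassen's algorithm requires power-of-2 dimensions. Pad 674x674 to 1024x1024 (next power of 2).

Standard algorithm: 674^3 = 306182024 multiplications
Strassen's algorithm: 7^(log2(1024)) = 7^10 = 282475249 multiplications
Savings: 306182024 - 282475249 = 23706775 multiplications

Standard: 306182024 multiplications (674^3). Strassen: 282475249 multiplications (7^10, after padding to 1024x1024). Strassen reduces 8 recursive multiplications to 7 at each level.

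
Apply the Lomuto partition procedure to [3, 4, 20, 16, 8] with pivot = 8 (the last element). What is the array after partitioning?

Lomuto partition with pivot = 8:

Initial array: [3, 4, 20, 16, 8]

arr[0]=3 <= 8: swap with position 0, array becomes [3, 4, 20, 16, 8]
arr[1]=4 <= 8: swap with position 1, array becomes [3, 4, 20, 16, 8]
arr[2]=20 > 8: no swap
arr[3]=16 > 8: no swap

Place pivot at position 2: [3, 4, 8, 16, 20]
Pivot position: 2

After partitioning with pivot 8, the array becomes [3, 4, 8, 16, 20]. The pivot is placed at index 2. All elements to the left of the pivot are <= 8, and all elements to the right are > 8.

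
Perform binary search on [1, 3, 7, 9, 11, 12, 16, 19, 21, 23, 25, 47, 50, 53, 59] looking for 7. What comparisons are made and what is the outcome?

Binary search for 7 in [1, 3, 7, 9, 11, 12, 16, 19, 21, 23, 25, 47, 50, 53, 59]:

lo=0, hi=14, mid=7, arr[mid]=19 -> 19 > 7, search left half
lo=0, hi=6, mid=3, arr[mid]=9 -> 9 > 7, search left half
lo=0, hi=2, mid=1, arr[mid]=3 -> 3 < 7, search right half
lo=2, hi=2, mid=2, arr[mid]=7 -> Found target at index 2!

Binary search finds 7 at index 2 after 4 comparisons. The search repeatedly halves the search space by comparing with the middle element.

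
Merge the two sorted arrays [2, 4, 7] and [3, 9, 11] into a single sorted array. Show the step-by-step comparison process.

Merging process:

Compare 2 vs 3: take 2 from left. Merged: [2]
Compare 4 vs 3: take 3 from right. Merged: [2, 3]
Compare 4 vs 9: take 4 from left. Merged: [2, 3, 4]
Compare 7 vs 9: take 7 from left. Merged: [2, 3, 4, 7]
Append remaining from right: [9, 11]. Merged: [2, 3, 4, 7, 9, 11]

Final merged array: [2, 3, 4, 7, 9, 11]
Total comparisons: 4

The merged array is [2, 3, 4, 7, 9, 11], requiring 4 comparisons. The merge step runs in O(n) time where n is the total number of elements.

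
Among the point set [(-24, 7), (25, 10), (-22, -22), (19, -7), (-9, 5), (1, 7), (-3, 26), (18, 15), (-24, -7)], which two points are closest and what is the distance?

Computing all pairwise distances among 9 points:

d((-24, 7), (25, 10)) = 49.0918
d((-24, 7), (-22, -22)) = 29.0689
d((-24, 7), (19, -7)) = 45.2217
d((-24, 7), (-9, 5)) = 15.1327
d((-24, 7), (1, 7)) = 25.0
d((-24, 7), (-3, 26)) = 28.3196
d((-24, 7), (18, 15)) = 42.7551
d((-24, 7), (-24, -7)) = 14.0
d((25, 10), (-22, -22)) = 56.8595
d((25, 10), (19, -7)) = 18.0278
d((25, 10), (-9, 5)) = 34.3657
d((25, 10), (1, 7)) = 24.1868
d((25, 10), (-3, 26)) = 32.249
d((25, 10), (18, 15)) = 8.6023 <-- minimum
d((25, 10), (-24, -7)) = 51.8652
d((-22, -22), (19, -7)) = 43.6578
d((-22, -22), (-9, 5)) = 29.9666
d((-22, -22), (1, 7)) = 37.0135
d((-22, -22), (-3, 26)) = 51.6236
d((-22, -22), (18, 15)) = 54.4885
d((-22, -22), (-24, -7)) = 15.1327
d((19, -7), (-9, 5)) = 30.4631
d((19, -7), (1, 7)) = 22.8035
d((19, -7), (-3, 26)) = 39.6611
d((19, -7), (18, 15)) = 22.0227
d((19, -7), (-24, -7)) = 43.0
d((-9, 5), (1, 7)) = 10.198
d((-9, 5), (-3, 26)) = 21.8403
d((-9, 5), (18, 15)) = 28.7924
d((-9, 5), (-24, -7)) = 19.2094
d((1, 7), (-3, 26)) = 19.4165
d((1, 7), (18, 15)) = 18.7883
d((1, 7), (-24, -7)) = 28.6531
d((-3, 26), (18, 15)) = 23.7065
d((-3, 26), (-24, -7)) = 39.1152
d((18, 15), (-24, -7)) = 47.4131

Closest pair: (25, 10) and (18, 15) with distance 8.6023

The closest pair is (25, 10) and (18, 15) with Euclidean distance 8.6023. For 9 points, brute-force pairwise comparison is shown above. For large n, the divide-and-conquer algorithm (sort by x, recurse on halves, check the dividing strip) achieves O(n log n).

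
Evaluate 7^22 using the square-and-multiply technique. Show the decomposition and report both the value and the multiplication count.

Computing 7^22 by squaring (build up from 7^1; each line after the first costs one multiplication):

7^1 = 7
7^2 = (7^1)^2 = 7^2 = 49
7^4 = (7^2)^2 = 49^2 = 2401
7^5 = 7 * 7^4 = 7 * 2401 = 16807
7^10 = (7^5)^2 = 16807^2 = 282475249
7^11 = 7 * 7^10 = 7 * 282475249 = 1977326743
7^22 = (7^11)^2 = 1977326743^2 = 3909821048582988049

Result: 3909821048582988049
Multiplications needed: 6 (6 lines after 7^1)

7^22 = 3909821048582988049. Using exponentiation by squaring, this requires 6 multiplications. The key idea: if the exponent is even, square the half-power; if odd, multiply by the base once.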